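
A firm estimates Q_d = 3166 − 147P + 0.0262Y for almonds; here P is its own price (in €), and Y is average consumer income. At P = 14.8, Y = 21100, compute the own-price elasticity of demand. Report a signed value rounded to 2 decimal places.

At the given values, Q_d = 3166 − 147(14.8) + 0.0262(21100) = 1543.22.
∂Q_d/∂P = −147.
E = (-147) × (14.8/1543.22) = -1.4097…

-1.41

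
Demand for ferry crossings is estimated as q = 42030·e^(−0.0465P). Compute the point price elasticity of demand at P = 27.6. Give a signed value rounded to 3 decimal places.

dq/dP = −0.0465·q = -541.55. At P = 27.6, q = 11646.2.
Ed = (dq/dP)·(P/q) = (-541.55) × (27.6/11646.2) = -1.2834

-1.283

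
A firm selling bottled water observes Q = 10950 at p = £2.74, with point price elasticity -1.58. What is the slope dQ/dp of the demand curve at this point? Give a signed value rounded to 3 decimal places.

-6314.234

Ed = (dQ/dp)·(p/Q) ⇒ dQ/dp = Ed·Q/p = (-1.58)·10950/2.74 = -6314.23357…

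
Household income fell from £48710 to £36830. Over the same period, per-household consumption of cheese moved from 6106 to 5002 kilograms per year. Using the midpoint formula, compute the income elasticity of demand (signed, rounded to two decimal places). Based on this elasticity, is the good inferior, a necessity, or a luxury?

%ΔQ = (5002 − 6106)/[( 6106 + 5002)/2] = -1104/5554 = -0.198775…
%ΔIncome = (36830 − 48710)/[( 48710 + 36830)/2] = -11880/42770 = -0.277764…
E_income = (-1104/5554) / (-11880/42770) = 0.7156…
0 < E_income < 1 ⇒ normal good, necessity.

0.72; necessity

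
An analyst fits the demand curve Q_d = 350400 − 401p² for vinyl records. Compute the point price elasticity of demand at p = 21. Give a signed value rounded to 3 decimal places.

-2.038

dQ_d/dp = −2·401·p = -16842. At p = 21, Q_d = 173559.
Ed = (dQ_d/dp)·(p/Q_d) = (-16842) × (21/173559) = -2.03781…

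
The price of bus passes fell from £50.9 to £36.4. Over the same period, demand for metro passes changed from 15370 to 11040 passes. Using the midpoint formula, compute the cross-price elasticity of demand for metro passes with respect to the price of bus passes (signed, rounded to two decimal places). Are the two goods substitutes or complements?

0.99; substitutes

%ΔQ_{metro passes} = (11040 − 15370)/avg = -4330/13205 = -0.327906…
%ΔP_{bus passes} = (36.4 − 50.9)/avg = -14.5/43.65 = -0.332187…
E_cross = (-4330/13205) / (-14.5/43.65) = 0.9871…
E_cross > 0 ⇒ the goods are substitutes.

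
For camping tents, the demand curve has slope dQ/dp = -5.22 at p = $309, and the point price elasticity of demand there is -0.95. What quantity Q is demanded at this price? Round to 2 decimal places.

1697.87

Ed = (dQ/dp)·(p/Q) ⇒ Q = (dQ/dp)·p/Ed = (-5.22)·309/(-0.95) = 1697.8736…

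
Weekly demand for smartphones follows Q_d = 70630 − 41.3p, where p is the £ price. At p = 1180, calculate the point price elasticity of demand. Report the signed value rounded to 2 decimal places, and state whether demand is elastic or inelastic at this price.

dQ_d/dp = −41.3. At p = 1180, Q_d = 70630 − 41.3(1180) = 21896.
Ed = (dQ_d/dp)·(p/Q_d) = −41.3 × (1180/21896) = -2.2257…
|Ed| = 2.23 > 1, so demand is elastic.

-2.23; elastic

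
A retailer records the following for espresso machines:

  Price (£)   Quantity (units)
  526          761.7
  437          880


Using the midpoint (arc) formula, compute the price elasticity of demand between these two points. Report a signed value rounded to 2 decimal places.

-0.78

%ΔQ = (880 − 761.7) / [(761.7 + 880)/2] = 118.3/820.85 = 0.144118…
%ΔP = (437 − 526) / [(526 + 437)/2] = -89/481.5 = -0.184839…
Arc Ed = %ΔQ / %ΔP = (118.3/820.85) / (-89/481.5) = -0.7796…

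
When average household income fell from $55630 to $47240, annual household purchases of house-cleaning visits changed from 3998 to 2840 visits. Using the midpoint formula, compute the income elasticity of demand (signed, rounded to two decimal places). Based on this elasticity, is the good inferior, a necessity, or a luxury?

%ΔQ = (2840 − 3998)/[( 3998 + 2840)/2] = -1158/3419 = -0.338695…
%ΔIncome = (47240 − 55630)/[( 55630 + 47240)/2] = -8390/51435 = -0.163118…
E_income = (-1158/3419) / (-8390/51435) = 2.0763…
E_income > 1 ⇒ normal good, luxury.

2.08; luxury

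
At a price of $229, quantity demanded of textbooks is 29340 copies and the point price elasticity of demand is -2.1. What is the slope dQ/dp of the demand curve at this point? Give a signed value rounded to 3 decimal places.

-269.057

Ed = (dQ/dp)·(p/Q) ⇒ dQ/dp = Ed·Q/p = (-2.1)·29340/229 = -269.05676…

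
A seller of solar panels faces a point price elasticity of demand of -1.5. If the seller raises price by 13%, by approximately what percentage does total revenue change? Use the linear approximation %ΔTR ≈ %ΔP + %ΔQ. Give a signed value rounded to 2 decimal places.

%ΔQ ≈ Ed × %ΔP = (-1.5) × (+13%) = -19.5000%
%ΔTR ≈ %ΔP + %ΔQ = (+13%) + (-19.5000%) = -6.5000%

-6.50%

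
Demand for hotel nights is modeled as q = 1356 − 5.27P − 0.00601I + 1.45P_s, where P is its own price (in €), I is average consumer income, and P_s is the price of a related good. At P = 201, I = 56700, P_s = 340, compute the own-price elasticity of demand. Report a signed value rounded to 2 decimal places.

At the given values, q = 1356 − 5.27(201) − 0.00601(56700) + 1.45(340) = 448.963.
∂q/∂P = −5.27.
E = (-5.27) × (201/448.963) = -2.3593…

-2.36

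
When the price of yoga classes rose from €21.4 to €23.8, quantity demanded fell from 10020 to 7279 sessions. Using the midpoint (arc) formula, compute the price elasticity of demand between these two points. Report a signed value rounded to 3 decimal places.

%ΔQ = (7279 − 10020) / [(10020 + 7279)/2] = -2741/8649.5 = -0.316896…
%ΔP = (23.8 − 21.4) / [(21.4 + 23.8)/2] = 2.4/22.6 = 0.106194…
Arc Ed = %ΔQ / %ΔP = (-2741/8649.5) / (2.4/22.6) = -2.98411…

-2.984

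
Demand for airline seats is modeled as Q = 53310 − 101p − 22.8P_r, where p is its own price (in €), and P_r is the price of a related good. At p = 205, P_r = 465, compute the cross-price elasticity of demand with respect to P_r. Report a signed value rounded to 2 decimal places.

-0.48

At the given values, Q = 53310 − 101(205) − 22.8(465) = 22003.
∂Q/∂P_r = -22.8.
E = (-22.8) × (465/22003) = -0.4818…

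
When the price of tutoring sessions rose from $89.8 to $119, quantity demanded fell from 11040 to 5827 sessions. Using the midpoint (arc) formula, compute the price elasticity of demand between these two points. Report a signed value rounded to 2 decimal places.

%ΔQ = (5827 − 11040) / [(11040 + 5827)/2] = -5213/8433.5 = -0.618130…
%ΔP = (119 − 89.8) / [(89.8 + 119)/2] = 29.2/104.4 = 0.279693…
Arc Ed = %ΔQ / %ΔP = (-5213/8433.5) / (29.2/104.4) = -2.2100…

-2.21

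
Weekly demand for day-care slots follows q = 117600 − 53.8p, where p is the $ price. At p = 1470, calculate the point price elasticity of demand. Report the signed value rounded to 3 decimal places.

-2.053

dq/dp = −53.8. At p = 1470, q = 117600 − 53.8(1470) = 38514.
Ed = (dq/dp)·(p/q) = −53.8 × (1470/38514) = -2.05343…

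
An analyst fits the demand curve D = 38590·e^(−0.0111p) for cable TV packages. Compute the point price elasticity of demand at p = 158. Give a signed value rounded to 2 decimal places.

dD/dp = −0.0111·D = -74.1536. At p = 158, D = 6680.5.
Ed = (dD/dp)·(p/D) = (-74.1536) × (158/6680.5) = -1.7538

-1.75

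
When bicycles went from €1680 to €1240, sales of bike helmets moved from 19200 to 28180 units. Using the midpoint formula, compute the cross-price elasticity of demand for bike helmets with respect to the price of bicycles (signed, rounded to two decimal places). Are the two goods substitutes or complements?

%ΔQ_{bike helmets} = (28180 − 19200)/avg = 8980/23690 = 0.379062…
%ΔP_{bicycles} = (1240 − 1680)/avg = -440/1460 = -0.301369…
E_cross = (8980/23690) / (-440/1460) = -1.2577…
E_cross < 0 ⇒ the goods are complements.

-1.26; complements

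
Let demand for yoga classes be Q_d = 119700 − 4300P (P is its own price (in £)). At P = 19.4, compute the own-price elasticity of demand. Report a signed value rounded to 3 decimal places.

-2.299

At the given values, Q_d = 119700 − 4300(19.4) = 36280.
∂Q_d/∂P = −4300.
E = (-4300) × (19.4/36280) = -2.29933…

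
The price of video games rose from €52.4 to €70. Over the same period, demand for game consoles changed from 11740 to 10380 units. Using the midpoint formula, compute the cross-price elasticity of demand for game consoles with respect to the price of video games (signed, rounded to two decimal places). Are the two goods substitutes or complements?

%ΔQ_{game consoles} = (10380 − 11740)/avg = -1360/11060 = -0.122965…
%ΔP_{video games} = (70 − 52.4)/avg = 17.6/61.2 = 0.287581…
E_cross = (-1360/11060) / (17.6/61.2) = -0.4275…
E_cross < 0 ⇒ the goods are complements.

-0.43; complements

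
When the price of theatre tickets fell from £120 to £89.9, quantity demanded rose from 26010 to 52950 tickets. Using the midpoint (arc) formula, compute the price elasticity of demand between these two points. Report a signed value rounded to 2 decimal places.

%ΔQ = (52950 − 26010) / [(26010 + 52950)/2] = 26940/39480 = 0.682370…
%ΔP = (89.9 − 120) / [(120 + 89.9)/2] = -30.1/104.95 = -0.286803…
Arc Ed = %ΔQ / %ΔP = (26940/39480) / (-30.1/104.95) = -2.3792…

-2.38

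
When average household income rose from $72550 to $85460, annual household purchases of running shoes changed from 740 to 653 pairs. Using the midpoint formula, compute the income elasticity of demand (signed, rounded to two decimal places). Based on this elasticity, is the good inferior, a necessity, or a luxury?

%ΔQ = (653 − 740)/[( 740 + 653)/2] = -87/696.5 = -0.124910…
%ΔIncome = (85460 − 72550)/[( 72550 + 85460)/2] = 12910/79005 = 0.163407…
E_income = (-87/696.5) / (12910/79005) = -0.7644…
E_income < 0 ⇒ inferior good.

-0.76; inferior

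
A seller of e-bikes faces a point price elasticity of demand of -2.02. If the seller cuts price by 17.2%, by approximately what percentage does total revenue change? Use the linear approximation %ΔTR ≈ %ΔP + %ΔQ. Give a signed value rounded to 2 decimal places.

%ΔQ ≈ Ed × %ΔP = (-2.02) × (-17.2%) = +34.7440%
%ΔTR ≈ %ΔP + %ΔQ = (-17.2%) + (+34.7440%) = +17.5440%

+17.54%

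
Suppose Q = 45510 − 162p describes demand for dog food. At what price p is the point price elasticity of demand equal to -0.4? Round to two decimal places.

80.26

Ed = −162p/(45510 − 162p). Set this equal to -0.4:
162p = 0.4·(45510 − 162p) ⇒ 162p(1 + 0.4) = 0.4·45510
p = 0.4·45510 / (162·1.4) = 80.2645…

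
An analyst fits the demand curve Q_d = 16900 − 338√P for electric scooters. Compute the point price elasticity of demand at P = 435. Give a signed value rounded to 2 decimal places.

-0.36

dQ_d/dP = −338/(2√P) = -8.10293. At P = 435, Q_d = 9850.45.
Ed = (dQ_d/dP)·(P/Q_d) = (-8.10293) × (435/9850.45) = -0.3578…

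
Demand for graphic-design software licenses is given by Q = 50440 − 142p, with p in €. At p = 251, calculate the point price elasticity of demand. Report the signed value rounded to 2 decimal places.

dQ/dp = −142. At p = 251, Q = 50440 − 142(251) = 14798.
Ed = (dQ/dp)·(p/Q) = −142 × (251/14798) = -2.4085…

-2.41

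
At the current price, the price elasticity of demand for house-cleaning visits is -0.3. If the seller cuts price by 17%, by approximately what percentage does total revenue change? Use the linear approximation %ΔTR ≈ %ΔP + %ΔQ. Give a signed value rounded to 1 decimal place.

%ΔQ ≈ Ed × %ΔP = (-0.3) × (-17%) = +5.1000%
%ΔTR ≈ %ΔP + %ΔQ = (-17%) + (+5.1000%) = -11.9000%

-11.9%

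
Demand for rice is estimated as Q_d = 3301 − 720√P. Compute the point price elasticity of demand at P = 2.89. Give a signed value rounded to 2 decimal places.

dQ_d/dP = −720/(2√P) = -211.765. At P = 2.89, Q_d = 2077.
Ed = (dQ_d/dP)·(P/Q_d) = (-211.765) × (2.89/2077) = -0.2946…

-0.29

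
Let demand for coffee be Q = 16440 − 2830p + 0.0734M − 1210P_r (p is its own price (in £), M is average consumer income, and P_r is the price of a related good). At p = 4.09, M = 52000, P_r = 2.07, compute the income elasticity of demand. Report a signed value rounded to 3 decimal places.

0.618

At the given values, Q = 16440 − 2830(4.09) + 0.0734(52000) − 1210(2.07) = 6177.4.
∂Q/∂M = 0.0734.
E = (0.0734) × (52000/6177.4) = 0.61786…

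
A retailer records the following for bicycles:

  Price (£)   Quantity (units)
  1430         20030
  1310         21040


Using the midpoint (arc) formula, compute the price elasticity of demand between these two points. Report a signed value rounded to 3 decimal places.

-0.562

%ΔQ = (21040 − 20030) / [(20030 + 21040)/2] = 1010/20535 = 0.049184…
%ΔP = (1310 − 1430) / [(1430 + 1310)/2] = -120/1370 = -0.087591…
Arc Ed = %ΔQ / %ΔP = (1010/20535) / (-120/1370) = -0.56152…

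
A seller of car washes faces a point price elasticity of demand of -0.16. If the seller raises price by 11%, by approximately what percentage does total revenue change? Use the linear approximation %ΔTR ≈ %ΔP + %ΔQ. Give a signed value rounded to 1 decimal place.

+9.2%

%ΔQ ≈ Ed × %ΔP = (-0.16) × (+11%) = -1.7600%
%ΔTR ≈ %ΔP + %ΔQ = (+11%) + (-1.7600%) = +9.2400%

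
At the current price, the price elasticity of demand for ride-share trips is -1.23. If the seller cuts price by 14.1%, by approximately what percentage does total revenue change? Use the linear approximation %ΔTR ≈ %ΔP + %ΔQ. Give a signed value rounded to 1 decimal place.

%ΔQ ≈ Ed × %ΔP = (-1.23) × (-14.1%) = +17.3430%
%ΔTR ≈ %ΔP + %ΔQ = (-14.1%) + (+17.3430%) = +3.2430%

+3.2%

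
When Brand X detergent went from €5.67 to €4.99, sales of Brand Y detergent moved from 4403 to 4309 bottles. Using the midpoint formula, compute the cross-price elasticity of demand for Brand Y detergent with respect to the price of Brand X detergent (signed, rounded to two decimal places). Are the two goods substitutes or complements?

%ΔQ_{Brand Y detergent} = (4309 − 4403)/avg = -94/4356 = -0.021579…
%ΔP_{Brand X detergent} = (4.99 − 5.67)/avg = -0.68/5.33 = -0.127579…
E_cross = (-94/4356) / (-0.68/5.33) = 0.1691…
E_cross > 0 ⇒ the goods are substitutes.

0.17; substitutes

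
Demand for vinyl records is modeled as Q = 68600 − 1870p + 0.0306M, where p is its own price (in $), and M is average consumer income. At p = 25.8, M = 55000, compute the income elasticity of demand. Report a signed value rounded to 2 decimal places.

At the given values, Q = 68600 − 1870(25.8) + 0.0306(55000) = 22037.
∂Q/∂M = 0.0306.
E = (0.0306) × (55000/22037) = 0.0763…

0.08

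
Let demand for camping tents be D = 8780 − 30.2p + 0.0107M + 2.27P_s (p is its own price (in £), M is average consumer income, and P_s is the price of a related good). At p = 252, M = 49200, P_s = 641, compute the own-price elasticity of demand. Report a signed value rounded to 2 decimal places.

At the given values, D = 8780 − 30.2(252) + 0.0107(49200) + 2.27(641) = 3151.11.
∂D/∂p = −30.2.
E = (-30.2) × (252/3151.11) = -2.4151…

-2.42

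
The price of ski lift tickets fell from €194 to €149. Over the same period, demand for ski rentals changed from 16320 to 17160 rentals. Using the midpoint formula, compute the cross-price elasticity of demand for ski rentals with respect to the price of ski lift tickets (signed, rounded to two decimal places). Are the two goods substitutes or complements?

-0.19; complements

%ΔQ_{ski rentals} = (17160 − 16320)/avg = 840/16740 = 0.050179…
%ΔP_{ski lift tickets} = (149 − 194)/avg = -45/171.5 = -0.262390…
E_cross = (840/16740) / (-45/171.5) = -0.1912…
E_cross < 0 ⇒ the goods are complements.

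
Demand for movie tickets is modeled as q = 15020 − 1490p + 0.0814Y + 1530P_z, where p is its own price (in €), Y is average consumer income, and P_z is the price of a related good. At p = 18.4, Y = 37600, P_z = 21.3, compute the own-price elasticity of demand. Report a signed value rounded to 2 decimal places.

-1.18

At the given values, q = 15020 − 1490(18.4) + 0.0814(37600) + 1530(21.3) = 23253.64.
∂q/∂p = −1490.
E = (-1490) × (18.4/23253.64) = -1.1789…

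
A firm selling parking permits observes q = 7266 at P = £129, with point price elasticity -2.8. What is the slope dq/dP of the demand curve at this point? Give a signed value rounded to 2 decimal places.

Ed = (dq/dP)·(P/q) ⇒ dq/dP = Ed·q/P = (-2.8)·7266/129 = -157.7116…

-157.71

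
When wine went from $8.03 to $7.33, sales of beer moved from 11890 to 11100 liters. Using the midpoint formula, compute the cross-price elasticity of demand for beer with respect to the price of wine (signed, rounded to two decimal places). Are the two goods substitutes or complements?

%ΔQ_{beer} = (11100 − 11890)/avg = -790/11495 = -0.068725…
%ΔP_{wine} = (7.33 − 8.03)/avg = -0.7/7.68 = -0.091145…
E_cross = (-790/11495) / (-0.7/7.68) = 0.7540…
E_cross > 0 ⇒ the goods are substitutes.

0.75; substitutes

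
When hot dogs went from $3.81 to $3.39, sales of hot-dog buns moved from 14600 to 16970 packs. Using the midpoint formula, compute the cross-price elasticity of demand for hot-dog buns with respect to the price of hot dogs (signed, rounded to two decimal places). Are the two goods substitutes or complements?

%ΔQ_{hot-dog buns} = (16970 − 14600)/avg = 2370/15785 = 0.150142…
%ΔP_{hot dogs} = (3.39 − 3.81)/avg = -0.42/3.6 = -0.116666…
E_cross = (2370/15785) / (-0.42/3.6) = -1.2869…
E_cross < 0 ⇒ the goods are complements.

-1.29; complements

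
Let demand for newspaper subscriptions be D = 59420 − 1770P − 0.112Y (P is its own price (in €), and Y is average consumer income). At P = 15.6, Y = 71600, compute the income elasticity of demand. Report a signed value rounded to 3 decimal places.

-0.337

At the given values, D = 59420 − 1770(15.6) − 0.112(71600) = 23788.8.
∂D/∂Y = -0.112.
E = (-0.112) × (71600/23788.8) = -0.33709…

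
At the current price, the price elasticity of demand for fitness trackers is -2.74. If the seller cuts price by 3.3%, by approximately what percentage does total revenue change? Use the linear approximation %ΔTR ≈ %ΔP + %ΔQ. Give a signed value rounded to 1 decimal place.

%ΔQ ≈ Ed × %ΔP = (-2.74) × (-3.3%) = +9.0420%
%ΔTR ≈ %ΔP + %ΔQ = (-3.3%) + (+9.0420%) = +5.7420%

+5.7%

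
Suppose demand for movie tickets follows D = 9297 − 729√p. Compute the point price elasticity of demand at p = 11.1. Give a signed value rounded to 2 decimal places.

dD/dp = −729/(2√p) = -109.405. At p = 11.1, D = 6868.22.
Ed = (dD/dp)·(p/D) = (-109.405) × (11.1/6868.22) = -0.1768…

-0.18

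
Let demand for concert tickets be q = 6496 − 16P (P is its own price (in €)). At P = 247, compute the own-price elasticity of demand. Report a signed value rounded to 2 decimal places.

-1.55

At the given values, q = 6496 − 16(247) = 2544.
∂q/∂P = −16.
E = (-16) × (247/2544) = -1.5534…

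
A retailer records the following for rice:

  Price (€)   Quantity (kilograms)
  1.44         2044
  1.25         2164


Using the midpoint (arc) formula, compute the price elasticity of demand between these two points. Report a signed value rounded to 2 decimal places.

%ΔQ = (2164 − 2044) / [(2044 + 2164)/2] = 120/2104 = 0.057034…
%ΔP = (1.25 − 1.44) / [(1.44 + 1.25)/2] = -0.19/1.345 = -0.141263…
Arc Ed = %ΔQ / %ΔP = (120/2104) / (-0.19/1.345) = -0.4037…

-0.40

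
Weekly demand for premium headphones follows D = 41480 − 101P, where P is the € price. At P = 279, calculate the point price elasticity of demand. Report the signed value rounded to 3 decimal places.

dD/dP = −101. At P = 279, D = 41480 − 101(279) = 13301.
Ed = (dD/dP)·(P/D) = −101 × (279/13301) = -2.11856…

-2.119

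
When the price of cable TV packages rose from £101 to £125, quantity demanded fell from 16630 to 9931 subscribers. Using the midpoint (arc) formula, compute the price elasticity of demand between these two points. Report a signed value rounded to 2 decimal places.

%ΔQ = (9931 − 16630) / [(16630 + 9931)/2] = -6699/13280.5 = -0.504423…
%ΔP = (125 − 101) / [(101 + 125)/2] = 24/113 = 0.212389…
Arc Ed = %ΔQ / %ΔP = (-6699/13280.5) / (24/113) = -2.3749…

-2.37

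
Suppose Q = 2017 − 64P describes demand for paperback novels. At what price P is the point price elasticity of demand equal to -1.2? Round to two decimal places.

Ed = −64P/(2017 − 64P). Set this equal to -1.2:
64P = 1.2·(2017 − 64P) ⇒ 64P(1 + 1.2) = 1.2·2017
P = 1.2·2017 / (64·2.2) = 17.1903…

17.19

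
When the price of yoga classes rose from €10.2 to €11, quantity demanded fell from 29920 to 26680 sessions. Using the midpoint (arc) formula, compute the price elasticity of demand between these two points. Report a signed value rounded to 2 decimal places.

-1.52

%ΔQ = (26680 − 29920) / [(29920 + 26680)/2] = -3240/28300 = -0.114487…
%ΔP = (11 − 10.2) / [(10.2 + 11)/2] = 0.8/10.6 = 0.075471…
Arc Ed = %ΔQ / %ΔP = (-3240/28300) / (0.8/10.6) = -1.5169…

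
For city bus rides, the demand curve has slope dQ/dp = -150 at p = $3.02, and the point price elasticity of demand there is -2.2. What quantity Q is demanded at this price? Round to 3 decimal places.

205.909

Ed = (dQ/dp)·(p/Q) ⇒ Q = (dQ/dp)·p/Ed = (-150)·3.02/(-2.2) = 205.90909…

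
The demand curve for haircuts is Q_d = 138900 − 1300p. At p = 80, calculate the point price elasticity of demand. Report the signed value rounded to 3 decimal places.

-2.980

dQ_d/dp = −1300. At p = 80, Q_d = 138900 − 1300(80) = 34900.
Ed = (dQ_d/dp)·(p/Q_d) = −1300 × (80/34900) = -2.97994…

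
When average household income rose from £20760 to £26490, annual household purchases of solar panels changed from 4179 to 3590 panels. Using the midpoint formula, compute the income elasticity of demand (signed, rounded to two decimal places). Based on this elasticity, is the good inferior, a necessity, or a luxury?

%ΔQ = (3590 − 4179)/[( 4179 + 3590)/2] = -589/3884.5 = -0.151628…
%ΔIncome = (26490 − 20760)/[( 20760 + 26490)/2] = 5730/23625 = 0.242539…
E_income = (-589/3884.5) / (5730/23625) = -0.6251…
E_income < 0 ⇒ inferior good.

-0.63; inferior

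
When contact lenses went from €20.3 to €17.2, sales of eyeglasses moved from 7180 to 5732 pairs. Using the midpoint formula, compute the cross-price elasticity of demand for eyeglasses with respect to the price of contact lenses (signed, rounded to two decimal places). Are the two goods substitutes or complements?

1.36; substitutes

%ΔQ_{eyeglasses} = (5732 − 7180)/avg = -1448/6456 = -0.224287…
%ΔP_{contact lenses} = (17.2 − 20.3)/avg = -3.1/18.75 = -0.165333…
E_cross = (-1448/6456) / (-3.1/18.75) = 1.3565…
E_cross > 0 ⇒ the goods are substitutes.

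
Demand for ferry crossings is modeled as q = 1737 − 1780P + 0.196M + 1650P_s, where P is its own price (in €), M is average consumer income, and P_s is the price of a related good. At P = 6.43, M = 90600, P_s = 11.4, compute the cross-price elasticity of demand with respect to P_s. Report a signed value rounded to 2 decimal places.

0.70

At the given values, q = 1737 − 1780(6.43) + 0.196(90600) + 1650(11.4) = 26859.2.
∂q/∂P_s = 1650.
E = (1650) × (11.4/26859.2) = 0.7003…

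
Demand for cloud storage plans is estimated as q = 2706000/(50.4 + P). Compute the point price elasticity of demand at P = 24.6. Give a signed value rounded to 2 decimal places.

-0.33

dq/dP = −2706000/(50.4 + P)² = -481.067. At P = 24.6, q = 36080.
Ed = (dq/dP)·(P/q) = (-481.067) × (24.6/36080) = -0.328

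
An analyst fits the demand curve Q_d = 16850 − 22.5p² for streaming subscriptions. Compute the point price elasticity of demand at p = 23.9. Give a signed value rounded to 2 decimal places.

-6.43

dQ_d/dp = −2·22.5·p = -1075.5. At p = 23.9, Q_d = 3997.775.
Ed = (dQ_d/dp)·(p/Q_d) = (-1075.5) × (23.9/3997.775) = -6.4296…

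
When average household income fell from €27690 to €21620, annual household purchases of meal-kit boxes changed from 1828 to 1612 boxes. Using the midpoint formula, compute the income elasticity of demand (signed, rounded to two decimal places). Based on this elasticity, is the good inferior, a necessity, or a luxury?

%ΔQ = (1612 − 1828)/[( 1828 + 1612)/2] = -216/1720 = -0.125581…
%ΔIncome = (21620 − 27690)/[( 27690 + 21620)/2] = -6070/24655 = -0.246197…
E_income = (-216/1720) / (-6070/24655) = 0.5100…
0 < E_income < 1 ⇒ normal good, necessity.

0.51; necessity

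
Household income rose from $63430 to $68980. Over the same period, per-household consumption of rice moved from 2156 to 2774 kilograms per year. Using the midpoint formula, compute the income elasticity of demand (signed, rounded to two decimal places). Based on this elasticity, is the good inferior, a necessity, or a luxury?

%ΔQ = (2774 − 2156)/[( 2156 + 2774)/2] = 618/2465 = 0.250709…
%ΔIncome = (68980 − 63430)/[( 63430 + 68980)/2] = 5550/66205 = 0.083830…
E_income = (618/2465) / (5550/66205) = 2.9906…
E_income > 1 ⇒ normal good, luxury.

2.99; luxury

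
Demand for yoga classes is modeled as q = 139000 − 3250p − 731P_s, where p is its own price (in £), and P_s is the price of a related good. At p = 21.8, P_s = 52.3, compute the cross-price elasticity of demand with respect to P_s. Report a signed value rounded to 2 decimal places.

At the given values, q = 139000 − 3250(21.8) − 731(52.3) = 29918.7.
∂q/∂P_s = -731.
E = (-731) × (52.3/29918.7) = -1.2778…

-1.28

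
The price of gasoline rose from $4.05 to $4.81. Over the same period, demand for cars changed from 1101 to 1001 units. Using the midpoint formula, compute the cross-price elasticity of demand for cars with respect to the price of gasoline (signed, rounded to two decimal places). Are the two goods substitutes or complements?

%ΔQ_{cars} = (1001 − 1101)/avg = -100/1051 = -0.095147…
%ΔP_{gasoline} = (4.81 − 4.05)/avg = 0.76/4.43 = 0.171557…
E_cross = (-100/1051) / (0.76/4.43) = -0.5546…
E_cross < 0 ⇒ the goods are complements.

-0.55; complements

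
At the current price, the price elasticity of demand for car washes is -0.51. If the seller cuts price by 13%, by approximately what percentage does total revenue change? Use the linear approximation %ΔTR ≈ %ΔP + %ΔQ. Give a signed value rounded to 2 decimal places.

-6.37%

%ΔQ ≈ Ed × %ΔP = (-0.51) × (-13%) = +6.6300%
%ΔTR ≈ %ΔP + %ΔQ = (-13%) + (+6.6300%) = -6.3700%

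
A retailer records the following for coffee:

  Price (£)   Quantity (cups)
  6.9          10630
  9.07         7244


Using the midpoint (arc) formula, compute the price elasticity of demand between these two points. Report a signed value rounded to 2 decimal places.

-1.39

%ΔQ = (7244 − 10630) / [(10630 + 7244)/2] = -3386/8937 = -0.378874…
%ΔP = (9.07 − 6.9) / [(6.9 + 9.07)/2] = 2.17/7.985 = 0.271759…
Arc Ed = %ΔQ / %ΔP = (-3386/8937) / (2.17/7.985) = -1.3941…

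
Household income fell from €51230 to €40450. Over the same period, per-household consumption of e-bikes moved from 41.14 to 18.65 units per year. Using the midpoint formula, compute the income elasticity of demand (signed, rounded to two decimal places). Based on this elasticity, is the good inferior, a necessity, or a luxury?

3.20; luxury

%ΔQ = (18.65 − 41.14)/[( 41.14 + 18.65)/2] = -22.49/29.895 = -0.752299…
%ΔIncome = (40450 − 51230)/[( 51230 + 40450)/2] = -10780/45840 = -0.235165…
E_income = (-22.49/29.895) / (-10780/45840) = 3.1990…
E_income > 1 ⇒ normal good, luxury.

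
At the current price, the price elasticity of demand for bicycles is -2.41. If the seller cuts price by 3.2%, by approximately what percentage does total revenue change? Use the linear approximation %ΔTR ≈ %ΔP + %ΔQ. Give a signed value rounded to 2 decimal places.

%ΔQ ≈ Ed × %ΔP = (-2.41) × (-3.2%) = +7.7120%
%ΔTR ≈ %ΔP + %ΔQ = (-3.2%) + (+7.7120%) = +4.5120%

+4.51%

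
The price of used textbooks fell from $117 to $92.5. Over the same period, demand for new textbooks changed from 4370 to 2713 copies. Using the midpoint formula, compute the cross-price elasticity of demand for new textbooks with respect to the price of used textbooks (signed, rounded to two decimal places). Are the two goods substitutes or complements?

2.00; substitutes

%ΔQ_{new textbooks} = (2713 − 4370)/avg = -1657/3541.5 = -0.467880…
%ΔP_{used textbooks} = (92.5 − 117)/avg = -24.5/104.75 = -0.233890…
E_cross = (-1657/3541.5) / (-24.5/104.75) = 2.0004…
E_cross > 0 ⇒ the goods are substitutes.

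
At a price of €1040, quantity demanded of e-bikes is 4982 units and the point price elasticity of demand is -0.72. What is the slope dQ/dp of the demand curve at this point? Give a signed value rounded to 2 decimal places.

-3.45

Ed = (dQ/dp)·(p/Q) ⇒ dQ/dp = Ed·Q/p = (-0.72)·4982/1040 = -3.4490…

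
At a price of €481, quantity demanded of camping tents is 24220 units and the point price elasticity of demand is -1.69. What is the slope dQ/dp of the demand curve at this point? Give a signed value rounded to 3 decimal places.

Ed = (dQ/dp)·(p/Q) ⇒ dQ/dp = Ed·Q/p = (-1.69)·24220/481 = -85.09729…

-85.097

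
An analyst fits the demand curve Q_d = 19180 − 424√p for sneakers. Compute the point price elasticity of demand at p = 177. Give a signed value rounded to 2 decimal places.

-0.21

dQ_d/dp = −424/(2√p) = -15.9349. At p = 177, Q_d = 13539.
Ed = (dQ_d/dp)·(p/Q_d) = (-15.9349) × (177/13539) = -0.2083…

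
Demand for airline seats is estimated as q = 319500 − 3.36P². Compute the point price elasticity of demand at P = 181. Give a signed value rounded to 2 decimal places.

-1.05

dq/dP = −2·3.36·P = -1216.32. At P = 181, q = 209423.04.
Ed = (dq/dP)·(P/q) = (-1216.32) × (181/209423.04) = -1.0512…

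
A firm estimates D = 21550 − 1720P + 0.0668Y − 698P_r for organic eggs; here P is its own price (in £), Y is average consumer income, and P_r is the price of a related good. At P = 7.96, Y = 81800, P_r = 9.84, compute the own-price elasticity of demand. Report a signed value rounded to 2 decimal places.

At the given values, D = 21550 − 1720(7.96) + 0.0668(81800) − 698(9.84) = 6454.72.
∂D/∂P = −1720.
E = (-1720) × (7.96/6454.72) = -2.1211…

-2.12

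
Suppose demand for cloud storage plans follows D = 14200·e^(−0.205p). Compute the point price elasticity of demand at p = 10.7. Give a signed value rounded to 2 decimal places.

-2.19

dD/dp = −0.205·D = -324.651. At p = 10.7, D = 1583.67.
Ed = (dD/dp)·(p/D) = (-324.651) × (10.7/1583.67) = -2.1935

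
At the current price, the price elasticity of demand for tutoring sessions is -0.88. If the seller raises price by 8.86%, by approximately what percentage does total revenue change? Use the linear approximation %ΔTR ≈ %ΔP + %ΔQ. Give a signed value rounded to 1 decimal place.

+1.1%

%ΔQ ≈ Ed × %ΔP = (-0.88) × (+8.86%) = -7.7968%
%ΔTR ≈ %ΔP + %ΔQ = (+8.86%) + (-7.7968%) = +1.0632%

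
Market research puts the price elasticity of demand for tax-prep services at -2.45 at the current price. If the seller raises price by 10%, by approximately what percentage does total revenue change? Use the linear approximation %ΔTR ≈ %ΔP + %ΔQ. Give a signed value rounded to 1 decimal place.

%ΔQ ≈ Ed × %ΔP = (-2.45) × (+10%) = -24.5000%
%ΔTR ≈ %ΔP + %ΔQ = (+10%) + (-24.5000%) = -14.5000%

-14.5%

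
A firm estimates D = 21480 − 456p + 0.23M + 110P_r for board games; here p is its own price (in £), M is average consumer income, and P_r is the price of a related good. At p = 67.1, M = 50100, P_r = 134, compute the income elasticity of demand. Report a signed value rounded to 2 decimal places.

0.67

At the given values, D = 21480 − 456(67.1) + 0.23(50100) + 110(134) = 17145.4.
∂D/∂M = 0.23.
E = (0.23) × (50100/17145.4) = 0.6720…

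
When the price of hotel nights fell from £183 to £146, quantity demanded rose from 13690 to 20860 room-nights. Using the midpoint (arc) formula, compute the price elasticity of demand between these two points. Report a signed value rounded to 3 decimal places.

-1.845

%ΔQ = (20860 − 13690) / [(13690 + 20860)/2] = 7170/17275 = 0.415050…
%ΔP = (146 − 183) / [(183 + 146)/2] = -37/164.5 = -0.224924…
Arc Ed = %ΔQ / %ΔP = (7170/17275) / (-37/164.5) = -1.84529…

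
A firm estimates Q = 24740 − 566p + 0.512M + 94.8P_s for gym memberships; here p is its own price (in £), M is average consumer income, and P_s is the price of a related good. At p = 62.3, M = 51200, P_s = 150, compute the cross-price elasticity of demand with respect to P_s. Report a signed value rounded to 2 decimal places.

0.48

At the given values, Q = 24740 − 566(62.3) + 0.512(51200) + 94.8(150) = 29912.6.
∂Q/∂P_s = 94.8.
E = (94.8) × (150/29912.6) = 0.4753…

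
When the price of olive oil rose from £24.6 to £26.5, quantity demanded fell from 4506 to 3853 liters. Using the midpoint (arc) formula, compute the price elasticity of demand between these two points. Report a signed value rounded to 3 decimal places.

%ΔQ = (3853 − 4506) / [(4506 + 3853)/2] = -653/4179.5 = -0.156238…
%ΔP = (26.5 − 24.6) / [(24.6 + 26.5)/2] = 1.9/25.55 = 0.074363…
Arc Ed = %ΔQ / %ΔP = (-653/4179.5) / (1.9/25.55) = -2.10100…

-2.101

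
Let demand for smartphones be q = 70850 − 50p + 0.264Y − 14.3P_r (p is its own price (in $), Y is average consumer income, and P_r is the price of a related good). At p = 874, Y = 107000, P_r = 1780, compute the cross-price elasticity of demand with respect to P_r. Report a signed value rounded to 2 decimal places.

At the given values, q = 70850 − 50(874) + 0.264(107000) − 14.3(1780) = 29944.
∂q/∂P_r = -14.3.
E = (-14.3) × (1780/29944) = -0.8500…

-0.85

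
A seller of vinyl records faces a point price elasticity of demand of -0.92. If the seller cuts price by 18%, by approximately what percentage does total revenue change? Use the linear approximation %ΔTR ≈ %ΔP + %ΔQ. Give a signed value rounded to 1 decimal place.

%ΔQ ≈ Ed × %ΔP = (-0.92) × (-18%) = +16.5600%
%ΔTR ≈ %ΔP + %ΔQ = (-18%) + (+16.5600%) = -1.4400%

-1.4%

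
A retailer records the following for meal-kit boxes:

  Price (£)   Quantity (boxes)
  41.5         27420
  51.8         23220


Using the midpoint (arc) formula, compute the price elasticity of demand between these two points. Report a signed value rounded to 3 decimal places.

-0.751

%ΔQ = (23220 − 27420) / [(27420 + 23220)/2] = -4200/25320 = -0.165876…
%ΔP = (51.8 − 41.5) / [(41.5 + 51.8)/2] = 10.3/46.65 = 0.220793…
Arc Ed = %ΔQ / %ΔP = (-4200/25320) / (10.3/46.65) = -0.75127…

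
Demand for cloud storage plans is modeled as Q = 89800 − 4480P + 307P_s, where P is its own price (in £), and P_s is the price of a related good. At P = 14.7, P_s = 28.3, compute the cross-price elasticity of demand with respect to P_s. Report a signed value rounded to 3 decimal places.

At the given values, Q = 89800 − 4480(14.7) + 307(28.3) = 32632.1.
∂Q/∂P_s = 307.
E = (307) × (28.3/32632.1) = 0.26624…

0.266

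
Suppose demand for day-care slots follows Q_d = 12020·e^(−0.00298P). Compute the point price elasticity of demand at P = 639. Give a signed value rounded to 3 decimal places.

dQ_d/dP = −0.00298·Q_d = -5.33493. At P = 639, Q_d = 1790.24.
Ed = (dQ_d/dP)·(P/Q_d) = (-5.33493) × (639/1790.24) = -1.90422

-1.904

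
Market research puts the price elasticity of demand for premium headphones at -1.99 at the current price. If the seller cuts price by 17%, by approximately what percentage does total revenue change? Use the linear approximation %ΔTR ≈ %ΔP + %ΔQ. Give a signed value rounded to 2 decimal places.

+16.83%

%ΔQ ≈ Ed × %ΔP = (-1.99) × (-17%) = +33.8300%
%ΔTR ≈ %ΔP + %ΔQ = (-17%) + (+33.8300%) = +16.8300%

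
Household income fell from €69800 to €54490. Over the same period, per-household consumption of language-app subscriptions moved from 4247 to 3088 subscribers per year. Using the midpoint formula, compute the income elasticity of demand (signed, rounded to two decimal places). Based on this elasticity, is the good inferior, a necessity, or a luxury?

1.28; luxury

%ΔQ = (3088 − 4247)/[( 4247 + 3088)/2] = -1159/3667.5 = -0.316019…
%ΔIncome = (54490 − 69800)/[( 69800 + 54490)/2] = -15310/62145 = -0.246359…
E_income = (-1159/3667.5) / (-15310/62145) = 1.2827…
E_income > 1 ⇒ normal good, luxury.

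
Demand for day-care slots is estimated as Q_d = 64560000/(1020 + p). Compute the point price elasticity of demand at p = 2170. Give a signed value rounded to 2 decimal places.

-0.68

dQ_d/dp = −64560000/(1020 + p)² = -6.34428. At p = 2170, Q_d = 20238.2.
Ed = (dQ_d/dp)·(p/Q_d) = (-6.34428) × (2170/20238.2) = -0.6802…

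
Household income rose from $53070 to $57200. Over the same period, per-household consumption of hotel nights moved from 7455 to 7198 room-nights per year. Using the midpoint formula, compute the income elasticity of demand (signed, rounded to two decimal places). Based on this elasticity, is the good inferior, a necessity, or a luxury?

%ΔQ = (7198 − 7455)/[( 7455 + 7198)/2] = -257/7326.5 = -0.035078…
%ΔIncome = (57200 − 53070)/[( 53070 + 57200)/2] = 4130/55135 = 0.074907…
E_income = (-257/7326.5) / (4130/55135) = -0.4682…
E_income < 0 ⇒ inferior good.

-0.47; inferior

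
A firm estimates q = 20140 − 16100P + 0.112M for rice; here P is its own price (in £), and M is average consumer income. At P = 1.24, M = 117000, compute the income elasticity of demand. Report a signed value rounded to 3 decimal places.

At the given values, q = 20140 − 16100(1.24) + 0.112(117000) = 13280.
∂q/∂M = 0.112.
E = (0.112) × (117000/13280) = 0.98674…

0.987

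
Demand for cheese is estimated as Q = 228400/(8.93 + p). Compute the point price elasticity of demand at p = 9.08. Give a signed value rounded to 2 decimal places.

dQ/dp = −228400/(8.93 + p)² = -704.156. At p = 9.08, Q = 12681.8.
Ed = (dQ/dp)·(p/Q) = (-704.156) × (9.08/12681.8) = -0.5041…

-0.50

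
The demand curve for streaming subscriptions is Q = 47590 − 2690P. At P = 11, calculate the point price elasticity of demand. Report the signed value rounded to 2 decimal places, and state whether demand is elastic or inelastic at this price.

dQ/dP = −2690. At P = 11, Q = 47590 − 2690(11) = 18000.
Ed = (dQ/dP)·(P/Q) = −2690 × (11/18000) = -1.6438…
|Ed| = 1.64 > 1, so demand is elastic.

-1.64; elastic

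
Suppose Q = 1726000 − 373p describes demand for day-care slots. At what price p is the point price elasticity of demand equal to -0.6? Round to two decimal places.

1735.25

Ed = −373p/(1726000 − 373p). Set this equal to -0.6:
373p = 0.6·(1726000 − 373p) ⇒ 373p(1 + 0.6) = 0.6·1726000
p = 0.6·1726000 / (373·1.6) = 1735.2546…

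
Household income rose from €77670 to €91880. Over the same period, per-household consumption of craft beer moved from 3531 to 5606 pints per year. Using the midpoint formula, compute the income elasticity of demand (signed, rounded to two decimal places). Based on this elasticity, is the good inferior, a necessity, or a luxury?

%ΔQ = (5606 − 3531)/[( 3531 + 5606)/2] = 2075/4568.5 = 0.454197…
%ΔIncome = (91880 − 77670)/[( 77670 + 91880)/2] = 14210/84775 = 0.167620…
E_income = (2075/4568.5) / (14210/84775) = 2.7096…
E_income > 1 ⇒ normal good, luxury.

2.71; luxury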